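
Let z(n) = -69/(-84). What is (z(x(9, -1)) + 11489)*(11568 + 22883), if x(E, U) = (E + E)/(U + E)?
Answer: 11083403465/28 ≈ 3.9584e+8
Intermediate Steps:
x(E, U) = 2*E/(E + U) (x(E, U) = (2*E)/(E + U) = 2*E/(E + U))
z(n) = 23/28 (z(n) = -69*(-1/84) = 23/28)
(z(x(9, -1)) + 11489)*(11568 + 22883) = (23/28 + 11489)*(11568 + 22883) = (321715/28)*34451 = 11083403465/28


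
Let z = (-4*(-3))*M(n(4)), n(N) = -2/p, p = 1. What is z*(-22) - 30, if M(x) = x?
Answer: 498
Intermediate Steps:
n(N) = -2 (n(N) = -2/1 = -2*1 = -2)
z = -24 (z = -4*(-3)*(-2) = 12*(-2) = -24)
z*(-22) - 30 = -24*(-22) - 30 = 528 - 30 = 498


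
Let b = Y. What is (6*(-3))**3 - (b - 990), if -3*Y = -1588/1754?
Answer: -12740096/2631 ≈ -4842.3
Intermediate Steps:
Y = 794/2631 (Y = -(-1588)/(3*1754) = -1/3*(-794/877) = 794/2631 ≈ 0.30179)
b = 794/2631 ≈ 0.30179
(6*(-3))**3 - (b - 990) = (6*(-3))**3 - (794/2631 - 990) = (-18)**3 - 1*(-2603896/2631) = -5832 + 2603896/2631 = -12740096/2631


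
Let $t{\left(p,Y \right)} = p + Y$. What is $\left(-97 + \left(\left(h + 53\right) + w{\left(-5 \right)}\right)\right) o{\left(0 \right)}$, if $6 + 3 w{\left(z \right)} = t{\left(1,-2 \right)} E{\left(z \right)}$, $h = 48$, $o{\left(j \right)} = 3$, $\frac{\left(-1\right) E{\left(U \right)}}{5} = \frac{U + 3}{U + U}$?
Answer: $7$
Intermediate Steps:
$t{\left(p,Y \right)} = Y + p$
$E{\left(U \right)} = - \frac{5 \left(3 + U\right)}{2 U}$ ($E{\left(U \right)} = - 5 \frac{U + 3}{U + U} = - 5 \frac{3 + U}{2 U} = - \frac{5 \left(3 + U\right)}{2 U}$)
$w{\left(z \right)} = -2 - \frac{5 \left(-3 - z\right)}{6 z}$ ($w{\left(z \right)} = -2 + \frac{\left(-2 + 1\right) \frac{5 \left(-3 - z\right)}{2 z}}{3} = -2 + \frac{\left(-1\right) \frac{5 \left(-3 - z\right)}{2 z}}{3} = -2 + \frac{\left(- \frac{5}{2}\right) \frac{1}{z} \left(-3 - z\right)}{3} = -2 - \frac{5 \left(-3 - z\right)}{6 z}$)
$\left(-97 + \left(\left(h + 53\right) + w{\left(-5 \right)}\right)\right) o{\left(0 \right)} = \left(-97 + \left(\left(48 + 53\right) + \frac{15 - -35}{6 \left(-5\right)}\right)\right) 3 = \left(-97 + \left(101 + \frac{1}{6} \left(- \frac{1}{5}\right) \left(15 + 35\right)\right)\right) 3 = \left(-97 + \left(101 + \frac{1}{6} \left(- \frac{1}{5}\right) 50\right)\right) 3 = \left(-97 + \left(101 - \frac{5}{3}\right)\right) 3 = \left(-97 + \frac{298}{3}\right) 3 = \frac{7}{3} \cdot 3 = 7$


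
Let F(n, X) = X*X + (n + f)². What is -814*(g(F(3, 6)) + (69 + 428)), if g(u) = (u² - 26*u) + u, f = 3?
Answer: -3159134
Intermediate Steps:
F(n, X) = X² + (3 + n)² (F(n, X) = X*X + (n + 3)² = X² + (3 + n)²)
g(u) = u² - 25*u
-814*(g(F(3, 6)) + (69 + 428)) = -814*((6² + (3 + 3)²)*(-25 + (6² + (3 + 3)²)) + (69 + 428)) = -814*((36 + 6²)*(-25 + (36 + 6²)) + 497) = -814*((36 + 36)*(-25 + (36 + 36)) + 497) = -814*(72*(-25 + 72) + 497) = -814*(72*47 + 497) = -814*(3384 + 497) = -814*3881 = -3159134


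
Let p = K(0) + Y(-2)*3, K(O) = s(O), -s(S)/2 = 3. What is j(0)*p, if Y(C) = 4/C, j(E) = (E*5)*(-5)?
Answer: 0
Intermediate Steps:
j(E) = -25*E (j(E) = (5*E)*(-5) = -25*E)
s(S) = -6 (s(S) = -2*3 = -6)
K(O) = -6
p = -12 (p = -6 + (4/(-2))*3 = -6 + (4*(-½))*3 = -6 - 2*3 = -6 - 6 = -12)
j(0)*p = -25*0*(-12) = 0*(-12) = 0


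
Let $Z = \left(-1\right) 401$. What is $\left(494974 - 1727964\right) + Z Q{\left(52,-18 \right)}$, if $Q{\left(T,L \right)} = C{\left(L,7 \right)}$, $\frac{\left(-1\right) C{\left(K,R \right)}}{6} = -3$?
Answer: $-1240208$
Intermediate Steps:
$Z = -401$
$C{\left(K,R \right)} = 18$ ($C{\left(K,R \right)} = \left(-6\right) \left(-3\right) = 18$)
$Q{\left(T,L \right)} = 18$
$\left(494974 - 1727964\right) + Z Q{\left(52,-18 \right)} = \left(494974 - 1727964\right) - 7218 = -1232990 - 7218 = -1240208$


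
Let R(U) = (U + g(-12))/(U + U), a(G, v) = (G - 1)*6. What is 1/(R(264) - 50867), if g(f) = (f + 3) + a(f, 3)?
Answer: -176/8952533 ≈ -1.9659e-5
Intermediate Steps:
a(G, v) = -6 + 6*G (a(G, v) = (-1 + G)*6 = -6 + 6*G)
g(f) = -3 + 7*f (g(f) = (f + 3) + (-6 + 6*f) = (3 + f) + (-6 + 6*f) = -3 + 7*f)
R(U) = (-87 + U)/(2*U) (R(U) = (U + (-3 + 7*(-12)))/(U + U) = (U + (-3 - 84))/((2*U)) = (U - 87)*(1/(2*U)) = (-87 + U)*(1/(2*U)) = (-87 + U)/(2*U))
1/(R(264) - 50867) = 1/((½)*(-87 + 264)/264 - 50867) = 1/((½)*(1/264)*177 - 50867) = 1/(59/176 - 50867) = 1/(-8952533/176) = -176/8952533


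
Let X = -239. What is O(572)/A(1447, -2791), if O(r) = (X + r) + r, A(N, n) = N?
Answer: 905/1447 ≈ 0.62543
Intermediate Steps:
O(r) = -239 + 2*r (O(r) = (-239 + r) + r = -239 + 2*r)
O(572)/A(1447, -2791) = (-239 + 2*572)/1447 = (-239 + 1144)*(1/1447) = 905*(1/1447) = 905/1447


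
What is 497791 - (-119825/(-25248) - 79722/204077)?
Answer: 2564863655058467/5152536096 ≈ 4.9779e+5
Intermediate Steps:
497791 - (-119825/(-25248) - 79722/204077) = 497791 - (-119825*(-1/25248) - 79722*1/204077) = 497791 - (119825/25248 - 79722/204077) = 497791 - 1*22440705469/5152536096 = 497791 - 22440705469/5152536096 = 2564863655058467/5152536096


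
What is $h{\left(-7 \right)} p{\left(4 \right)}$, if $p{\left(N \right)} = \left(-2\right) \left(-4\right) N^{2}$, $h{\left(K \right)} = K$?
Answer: $-896$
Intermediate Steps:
$p{\left(N \right)} = 8 N^{2}$
$h{\left(-7 \right)} p{\left(4 \right)} = - 7 \cdot 8 \cdot 4^{2} = - 7 \cdot 8 \cdot 16 = \left(-7\right) 128 = -896$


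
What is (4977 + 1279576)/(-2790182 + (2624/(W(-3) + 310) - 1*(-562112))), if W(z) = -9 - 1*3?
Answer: -191398397/331981118 ≈ -0.57653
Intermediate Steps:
W(z) = -12 (W(z) = -9 - 3 = -12)
(4977 + 1279576)/(-2790182 + (2624/(W(-3) + 310) - 1*(-562112))) = (4977 + 1279576)/(-2790182 + (2624/(-12 + 310) - 1*(-562112))) = 1284553/(-2790182 + (2624/298 + 562112)) = 1284553/(-2790182 + (2624*(1/298) + 562112)) = 1284553/(-2790182 + (1312/149 + 562112)) = 1284553/(-2790182 + 83756000/149) = 1284553/(-331981118/149) = 1284553*(-149/331981118) = -191398397/331981118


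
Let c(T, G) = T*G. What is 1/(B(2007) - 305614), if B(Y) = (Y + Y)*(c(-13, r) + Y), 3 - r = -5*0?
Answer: 1/7593938 ≈ 1.3168e-7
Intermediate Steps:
r = 3 (r = 3 - (-5)*0 = 3 - 1*0 = 3 + 0 = 3)
c(T, G) = G*T
B(Y) = 2*Y*(-39 + Y) (B(Y) = (Y + Y)*(3*(-13) + Y) = (2*Y)*(-39 + Y) = 2*Y*(-39 + Y))
1/(B(2007) - 305614) = 1/(2*2007*(-39 + 2007) - 305614) = 1/(2*2007*1968 - 305614) = 1/(7899552 - 305614) = 1/7593938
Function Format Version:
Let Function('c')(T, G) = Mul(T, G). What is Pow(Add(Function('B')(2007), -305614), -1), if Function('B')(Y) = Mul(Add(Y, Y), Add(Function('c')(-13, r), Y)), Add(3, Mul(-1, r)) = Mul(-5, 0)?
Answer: Rational(1, 7593938) ≈ 1.3168e-7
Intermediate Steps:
r = 3 (r = Add(3, Mul(-1, Mul(-5, 0))) = Add(3, Mul(-1, 0)) = Add(3, 0) = 3)
Function('c')(T, G) = Mul(G, T)
Function('B')(Y) = Mul(2, Y, Add(-39, Y)) (Function('B')(Y) = Mul(Add(Y, Y), Add(Mul(3, -13), Y)) = Mul(Mul(2, Y), Add(-39, Y)) = Mul(2, Y, Add(-39, Y)))
Pow(Add(Function('B')(2007), -305614), -1) = Pow(Add(Mul(2, 2007, Add(-39, 2007)), -305614), -1) = Pow(Add(Mul(2, 2007, 1968), -305614), -1) = Pow(Add(7899552, -305614), -1) = Pow(7593938, -1) = Rational(1, 7593938)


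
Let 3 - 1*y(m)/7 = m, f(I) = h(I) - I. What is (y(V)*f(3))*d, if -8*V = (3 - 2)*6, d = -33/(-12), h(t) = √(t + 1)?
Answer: -1155/16 ≈ -72.188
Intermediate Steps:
h(t) = √(1 + t)
f(I) = √(1 + I) - I
d = 11/4 (d = -33*(-1/12) = 11/4 ≈ 2.7500)
V = -¾ (V = -(3 - 2)*6/8 = -6/8 = -⅛*6 = -¾ ≈ -0.75000)
y(m) = 21 - 7*m
(y(V)*f(3))*d = ((21 - 7*(-¾))*(√(1 + 3) - 1*3))*(11/4) = ((21 + 21/4)*(√4 - 3))*(11/4) = (105*(2 - 3)/4)*(11/4) = ((105/4)*(-1))*(11/4) = -105/4*11/4 = -1155/16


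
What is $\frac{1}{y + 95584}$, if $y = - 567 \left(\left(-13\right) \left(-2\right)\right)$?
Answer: $\frac{1}{80842} \approx 1.237 \cdot 10^{-5}$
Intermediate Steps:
$y = -14742$ ($y = \left(-567\right) 26 = -14742$)
$\frac{1}{y + 95584} = \frac{1}{-14742 + 95584} = \frac{1}{80842}$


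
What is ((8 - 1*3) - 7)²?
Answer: 4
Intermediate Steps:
((8 - 1*3) - 7)² = ((8 - 3) - 7)² = (5 - 7)² = (-2)² = 4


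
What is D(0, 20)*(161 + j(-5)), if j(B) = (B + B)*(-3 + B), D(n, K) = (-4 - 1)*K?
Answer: -24100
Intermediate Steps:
D(n, K) = -5*K
j(B) = 2*B*(-3 + B) (j(B) = (2*B)*(-3 + B) = 2*B*(-3 + B))
D(0, 20)*(161 + j(-5)) = (-5*20)*(161 + 2*(-5)*(-3 - 5)) = -100*(161 + 2*(-5)*(-8)) = -100*(161 + 80) = -100*241 = -24100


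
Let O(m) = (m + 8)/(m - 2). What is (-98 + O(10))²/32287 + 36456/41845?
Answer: 24971079157/21616792240 ≈ 1.1552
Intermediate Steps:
O(m) = (8 + m)/(-2 + m)
(-98 + O(10))²/32287 + 36456/41845 = (-98 + (8 + 10)/(-2 + 10))²/32287 + 36456/41845 = (-98 + 18/8)²*(1/32287) + 36456*(1/41845) = (-98 + (⅛)*18)²*(1/32287) + 36456/41845 = (-98 + 9/4)²*(1/32287) + 36456/41845 = (-383/4)²*(1/32287) + 36456/41845 = (146689/16)*(1/32287) + 36456/41845 = 146689/516592 + 36456/41845 = 24971079157/21616792240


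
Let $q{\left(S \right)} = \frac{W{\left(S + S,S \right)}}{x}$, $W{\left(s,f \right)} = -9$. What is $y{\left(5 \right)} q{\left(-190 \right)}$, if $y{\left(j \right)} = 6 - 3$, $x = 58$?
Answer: $- \frac{27}{58} \approx -0.46552$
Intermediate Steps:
$q{\left(S \right)} = - \frac{9}{58}$
$y{\left(j \right)} = 3$ ($y{\left(j \right)} = 6 - 3 = 3$)
$y{\left(5 \right)} q{\left(-190 \right)} = 3 \left(- \frac{9}{58}\right) = - \frac{27}{58}$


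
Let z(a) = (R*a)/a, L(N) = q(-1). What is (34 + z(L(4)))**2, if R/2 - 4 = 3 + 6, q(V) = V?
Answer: 3600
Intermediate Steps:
R = 26 (R = 8 + 2*(3 + 6) = 8 + 2*9 = 8 + 18 = 26)
L(N) = -1
z(a) = 26 (z(a) = (26*a)/a = 26)
(34 + z(L(4)))**2 = (34 + 26)**2 = 60**2 = 3600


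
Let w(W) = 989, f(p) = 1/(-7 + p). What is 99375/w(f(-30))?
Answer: 99375/989 ≈ 100.48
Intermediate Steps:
99375/w(f(-30)) = 99375/989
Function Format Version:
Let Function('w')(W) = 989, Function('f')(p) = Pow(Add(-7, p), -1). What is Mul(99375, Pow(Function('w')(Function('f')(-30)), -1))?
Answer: Rational(99375, 989) ≈ 100.48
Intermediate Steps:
Mul(99375, Pow(Function('w')(Function('f')(-30)), -1)) = Mul(99375, Pow(989, -1)) = Mul(99375, Rational(1, 989)) = Rational(99375, 989)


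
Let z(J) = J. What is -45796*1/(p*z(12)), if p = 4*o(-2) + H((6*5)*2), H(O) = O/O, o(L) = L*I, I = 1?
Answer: 11449/21 ≈ 545.19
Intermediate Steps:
o(L) = L (o(L) = L*1 = L)
H(O) = 1
p = -7 (p = 4*(-2) + 1 = -8 + 1 = -7)
-45796*1/(p*z(12)) = -45796/((-7*12)) = -45796/(-84) = -45796*(-1/84) = 11449/21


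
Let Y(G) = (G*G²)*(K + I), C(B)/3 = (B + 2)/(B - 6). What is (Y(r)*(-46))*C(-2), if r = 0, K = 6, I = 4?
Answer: 0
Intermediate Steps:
C(B) = 3*(2 + B)/(-6 + B) (C(B) = 3*((B + 2)/(B - 6)) = 3*((2 + B)/(-6 + B)) = 3*(2 + B)/(-6 + B))
Y(G) = 10*G³ (Y(G) = (G*G²)*(6 + 4) = G³*10 = 10*G³)
(Y(r)*(-46))*C(-2) = ((10*0³)*(-46))*(3*(2 - 2)/(-6 - 2)) = ((10*0)*(-46))*(3*0/(-8)) = (0*(-46))*(3*(-⅛)*0) = 0*0 = 0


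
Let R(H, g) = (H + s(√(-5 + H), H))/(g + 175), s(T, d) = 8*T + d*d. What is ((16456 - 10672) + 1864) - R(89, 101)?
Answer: 350473/46 - 4*√21/69 ≈ 7618.7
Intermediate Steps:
s(T, d) = d² + 8*T (s(T, d) = 8*T + d² = d² + 8*T)
R(H, g) = (H + H² + 8*√(-5 + H))/(175 + g) (R(H, g) = (H + (H² + 8*√(-5 + H)))/(g + 175) = (H + H² + 8*√(-5 + H))/(175 + g))
((16456 - 10672) + 1864) - R(89, 101) = ((16456 - 10672) + 1864) - (89 + 89² + 8*√(-5 + 89))/(175 + 101) = (5784 + 1864) - (89 + 7921 + 8*√84)/276 = 7648 - (89 + 7921 + 8*(2*√21))/276 = 7648 - (89 + 7921 + 16*√21)/276 = 7648 - (8010 + 16*√21)/276 = 7648 - (1335/46 + 4*√21/69) = 7648 + (-1335/46 - 4*√21/69) = 350473/46 - 4*√21/69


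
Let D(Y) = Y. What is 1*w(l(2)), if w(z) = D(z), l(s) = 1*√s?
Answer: √2 ≈ 1.4142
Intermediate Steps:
l(s) = √s
w(z) = z
1*w(l(2)) = 1*√2 = √2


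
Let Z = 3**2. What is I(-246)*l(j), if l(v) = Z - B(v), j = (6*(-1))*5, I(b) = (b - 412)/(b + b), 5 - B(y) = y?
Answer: -4277/123 ≈ -34.772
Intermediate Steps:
B(y) = 5 - y
Z = 9
I(b) = (-412 + b)/(2*b) (I(b) = (-412 + b)/((2*b)) = (-412 + b)*(1/(2*b)) = (-412 + b)/(2*b))
j = -30 (j = -6*5 = -30)
l(v) = 4 + v (l(v) = 9 - (5 - v) = 9 + (-5 + v) = 4 + v)
I(-246)*l(j) = ((1/2)*(-412 - 246)/(-246))*(4 - 30) = ((1/2)*(-1/246)*(-658))*(-26) = (329/246)*(-26) = -4277/123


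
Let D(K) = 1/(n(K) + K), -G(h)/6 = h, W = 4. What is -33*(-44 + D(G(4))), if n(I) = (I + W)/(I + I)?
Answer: 411312/283 ≈ 1453.4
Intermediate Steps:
G(h) = -6*h
n(I) = (4 + I)/(2*I) (n(I) = (I + 4)/(I + I) = (4 + I)/((2*I)) = (4 + I)*(1/(2*I)) = (4 + I)/(2*I))
D(K) = 1/(K + (4 + K)/(2*K)) (D(K) = 1/((4 + K)/(2*K) + K) = 1/(K + (4 + K)/(2*K)))
-33*(-44 + D(G(4))) = -33*(-44 + 2*(-6*4)/(4 - 6*4 + 2*(-6*4)²)) = -33*(-44 + 2*(-24)/(4 - 24 + 2*(-24)²)) = -33*(-44 + 2*(-24)/(4 - 24 + 2*576)) = -33*(-44 + 2*(-24)/(4 - 24 + 1152)) = -33*(-44 + 2*(-24)/1132) = -33*(-44 + 2*(-24)*(1/1132)) = -33*(-44 - 12/283) = -33*(-12464/283) = 411312/283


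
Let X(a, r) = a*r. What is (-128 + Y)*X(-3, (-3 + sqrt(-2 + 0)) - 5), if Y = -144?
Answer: -6528 + 816*I*sqrt(2) ≈ -6528.0 + 1154.0*I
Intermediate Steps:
(-128 + Y)*X(-3, (-3 + sqrt(-2 + 0)) - 5) = (-128 - 144)*(-3*((-3 + sqrt(-2 + 0)) - 5)) = -(-816)*((-3 + sqrt(-2)) - 5) = -(-816)*((-3 + I*sqrt(2)) - 5) = -(-816)*(-8 + I*sqrt(2)) = -272*(24 - 3*I*sqrt(2)) = -6528 + 816*I*sqrt(2)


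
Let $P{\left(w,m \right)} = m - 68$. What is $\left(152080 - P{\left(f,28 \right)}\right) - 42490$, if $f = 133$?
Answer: $109630$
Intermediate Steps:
$P{\left(w,m \right)} = -68 + m$
$\left(152080 - P{\left(f,28 \right)}\right) - 42490 = \left(152080 - \left(-68 + 28\right)\right) - 42490 = \left(152080 - -40\right) - 42490 = \left(152080 + 40\right) - 42490 = 152120 - 42490 = 109630$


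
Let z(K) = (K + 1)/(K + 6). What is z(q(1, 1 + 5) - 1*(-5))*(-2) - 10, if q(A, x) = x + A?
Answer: -103/9 ≈ -11.444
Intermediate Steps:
q(A, x) = A + x
z(K) = (1 + K)/(6 + K)
z(q(1, 1 + 5) - 1*(-5))*(-2) - 10 = ((1 + ((1 + (1 + 5)) - 1*(-5)))/(6 + ((1 + (1 + 5)) - 1*(-5))))*(-2) - 10 = ((1 + ((1 + 6) + 5))/(6 + ((1 + 6) + 5)))*(-2) - 10 = ((1 + (7 + 5))/(6 + (7 + 5)))*(-2) - 10 = ((1 + 12)/(6 + 12))*(-2) - 10 = (13/18)*(-2) - 10 = -13/9 - 10 = -103/9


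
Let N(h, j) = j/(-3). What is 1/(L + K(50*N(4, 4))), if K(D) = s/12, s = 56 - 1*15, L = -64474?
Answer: -12/773647 ≈ -1.5511e-5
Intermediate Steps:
N(h, j) = -j/3 (N(h, j) = j*(-⅓) = -j/3)
s = 41 (s = 56 - 15 = 41)
K(D) = 41/12
1/(L + K(50*N(4, 4))) = 1/(-64474 + 41/12) = 1/(-773647/12) = -12/773647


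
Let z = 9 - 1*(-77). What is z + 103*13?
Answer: 1425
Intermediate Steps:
z = 86 (z = 9 + 77 = 86)
z + 103*13 = 86 + 103*13 = 86 + 1339 = 1425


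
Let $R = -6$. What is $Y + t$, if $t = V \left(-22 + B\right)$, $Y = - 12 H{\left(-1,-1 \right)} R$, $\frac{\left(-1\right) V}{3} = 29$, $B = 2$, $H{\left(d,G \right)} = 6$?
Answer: $2172$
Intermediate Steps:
$V = -87$ ($V = \left(-3\right) 29 = -87$)
$Y = 432$ ($Y = \left(-12\right) 6 \left(-6\right) = \left(-72\right) \left(-6\right) = 432$)
$t = 1740$ ($t = - 87 \left(-22 + 2\right) = \left(-87\right) \left(-20\right) = 1740$)
$Y + t = 432 + 1740 = 2172$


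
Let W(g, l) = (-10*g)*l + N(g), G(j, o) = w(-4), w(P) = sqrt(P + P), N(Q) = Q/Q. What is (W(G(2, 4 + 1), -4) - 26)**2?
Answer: -12175 - 4000*I*sqrt(2) ≈ -12175.0 - 5656.9*I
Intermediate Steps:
N(Q) = 1
w(P) = sqrt(2)*sqrt(P) (w(P) = sqrt(2*P) = sqrt(2)*sqrt(P))
G(j, o) = 2*I*sqrt(2) (G(j, o) = sqrt(2)*sqrt(-4) = sqrt(2)*(2*I) = 2*I*sqrt(2))
W(g, l) = 1 - 10*g*l (W(g, l) = (-10*g)*l + 1 = -10*g*l + 1 = 1 - 10*g*l)
(W(G(2, 4 + 1), -4) - 26)**2 = ((1 - 10*2*I*sqrt(2)*(-4)) - 26)**2 = ((1 + 80*I*sqrt(2)) - 26)**2 = (-25 + 80*I*sqrt(2))**2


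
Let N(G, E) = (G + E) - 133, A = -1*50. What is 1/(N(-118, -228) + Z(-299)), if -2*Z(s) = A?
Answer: -1/454 ≈ -0.0022026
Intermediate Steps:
A = -50
Z(s) = 25 (Z(s) = -½*(-50) = 25)
N(G, E) = -133 + E + G (N(G, E) = (E + G) - 133 = -133 + E + G)
1/(N(-118, -228) + Z(-299)) = 1/((-133 - 228 - 118) + 25) = 1/(-479 + 25) = 1/(-454) = -1/454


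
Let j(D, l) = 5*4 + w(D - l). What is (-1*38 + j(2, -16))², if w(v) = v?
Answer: 0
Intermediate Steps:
j(D, l) = 20 + D - l (j(D, l) = 5*4 + (D - l) = 20 + (D - l) = 20 + D - l)
(-1*38 + j(2, -16))² = (-1*38 + (20 + 2 - 1*(-16)))² = (-38 + (20 + 2 + 16))² = (-38 + 38)² = 0² = 0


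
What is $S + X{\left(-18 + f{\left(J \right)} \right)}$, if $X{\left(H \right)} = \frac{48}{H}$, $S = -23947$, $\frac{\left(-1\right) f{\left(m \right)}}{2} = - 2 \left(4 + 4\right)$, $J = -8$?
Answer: $- \frac{167605}{7} \approx -23944.0$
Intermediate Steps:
$f{\left(m \right)} = 32$ ($f{\left(m \right)} = - 2 \left(- 2 \left(4 + 4\right)\right) = - 2 \left(\left(-2\right) 8\right) = \left(-2\right) \left(-16\right) = 32$)
$S + X{\left(-18 + f{\left(J \right)} \right)} = -23947 + \frac{48}{-18 + 32} = -23947 + \frac{48}{14} = -23947 + 48 \cdot \frac{1}{14} = -23947 + \frac{24}{7} = - \frac{167605}{7}$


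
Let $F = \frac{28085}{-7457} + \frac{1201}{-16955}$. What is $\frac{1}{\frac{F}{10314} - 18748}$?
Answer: $- \frac{217339074765}{4074673054550392} \approx -5.3339 \cdot 10^{-5}$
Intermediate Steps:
$F = - \frac{485137032}{126433435}$ ($F = 28085 \left(- \frac{1}{7457}\right) + 1201 \left(- \frac{1}{16955}\right) = - \frac{28085}{7457} - \frac{1201}{16955} = - \frac{485137032}{126433435} \approx -3.8371$)
$\frac{1}{\frac{F}{10314} - 18748} = \frac{1}{- \frac{485137032}{126433435 \cdot 10314} - 18748} = \frac{1}{\left(- \frac{485137032}{126433435}\right) \frac{1}{10314} - 18748} = \frac{1}{- \frac{80856172}{217339074765} - 18748} = \frac{1}{- \frac{4074673054550392}{217339074765}} = - \frac{217339074765}{4074673054550392}$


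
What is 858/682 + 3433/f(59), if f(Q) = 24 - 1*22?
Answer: 106501/62 ≈ 1717.8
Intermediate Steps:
f(Q) = 2 (f(Q) = 24 - 22 = 2)
858/682 + 3433/f(59) = 858/682 + 3433/2 = 858*(1/682) + 3433*(1/2) = 39/31 + 3433/2 = 106501/62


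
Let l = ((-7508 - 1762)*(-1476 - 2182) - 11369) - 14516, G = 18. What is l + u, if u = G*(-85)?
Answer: 33882245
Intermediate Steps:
u = -1530 (u = 18*(-85) = -1530)
l = 33883775 (l = (-9270*(-3658) - 11369) - 14516 = (33909660 - 11369) - 14516 = 33898291 - 14516 = 33883775)
l + u = 33883775 - 1530 = 33882245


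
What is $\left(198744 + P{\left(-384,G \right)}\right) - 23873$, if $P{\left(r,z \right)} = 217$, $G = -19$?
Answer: $175088$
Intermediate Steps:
$\left(198744 + P{\left(-384,G \right)}\right) - 23873 = \left(198744 + 217\right) - 23873 = 198961 - 23873 = 175088$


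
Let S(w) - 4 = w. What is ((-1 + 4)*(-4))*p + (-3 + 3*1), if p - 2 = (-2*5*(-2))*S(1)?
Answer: -1224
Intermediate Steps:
S(w) = 4 + w
p = 102 (p = 2 + (-2*5*(-2))*(4 + 1) = 2 - 10*(-2)*5 = 2 + 20*5 = 2 + 100 = 102)
((-1 + 4)*(-4))*p + (-3 + 3*1) = ((-1 + 4)*(-4))*102 + (-3 + 3*1) = (3*(-4))*102 + (-3 + 3) = -12*102 + 0 = -1224 + 0 = -1224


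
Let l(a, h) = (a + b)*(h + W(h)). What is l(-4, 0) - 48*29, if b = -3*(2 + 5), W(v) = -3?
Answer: -1317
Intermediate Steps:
b = -21 (b = -3*7 = -21)
l(a, h) = (-21 + a)*(-3 + h) (l(a, h) = (a - 21)*(h - 3) = (-21 + a)*(-3 + h))
l(-4, 0) - 48*29 = (63 - 21*0 - 3*(-4) - 4*0) - 48*29 = (63 + 0 + 12 + 0) - 1392 = 75 - 1392 = -1317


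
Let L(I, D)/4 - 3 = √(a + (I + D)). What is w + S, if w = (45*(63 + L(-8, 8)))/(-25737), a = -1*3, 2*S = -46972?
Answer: -201487519/8579 - 60*I*√3/8579 ≈ -23486.0 - 0.012114*I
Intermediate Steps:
S = -23486 (S = (½)*(-46972) = -23486)
a = -3
L(I, D) = 12 + 4*√(-3 + D + I) (L(I, D) = 12 + 4*√(-3 + (I + D)) = 12 + 4*√(-3 + (D + I)) = 12 + 4*√(-3 + D + I))
w = -1125/8579 - 60*I*√3/8579 (w = (45*(63 + (12 + 4*√(-3 + 8 - 8))))/(-25737) = (45*(63 + (12 + 4*√(-3))))*(-1/25737) = (45*(63 + (12 + 4*(I*√3))))*(-1/25737) = (45*(63 + (12 + 4*I*√3)))*(-1/25737) = (45*(75 + 4*I*√3))*(-1/25737) = (3375 + 180*I*√3)*(-1/25737) = -1125/8579 - 60*I*√3/8579 ≈ -0.13113 - 0.012114*I)
w + S = (-1125/8579 - 60*I*√3/8579) - 23486 = -201487519/8579 - 60*I*√3/8579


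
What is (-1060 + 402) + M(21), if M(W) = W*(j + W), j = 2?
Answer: -175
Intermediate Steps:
M(W) = W*(2 + W)
(-1060 + 402) + M(21) = (-1060 + 402) + 21*(2 + 21) = -658 + 21*23 = -658 + 483 = -175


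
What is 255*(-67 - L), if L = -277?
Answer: 53550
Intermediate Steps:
255*(-67 - L) = 255*(-67 - 1*(-277)) = 255*(-67 + 277) = 255*210 = 53550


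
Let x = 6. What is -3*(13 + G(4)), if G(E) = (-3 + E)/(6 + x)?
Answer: -157/4 ≈ -39.250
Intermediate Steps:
G(E) = -1/4 + E/12 (G(E) = (-3 + E)/(6 + 6) = (-3 + E)/12 = (-3 + E)*(1/12) = -1/4 + E/12)
-3*(13 + G(4)) = -3*(13 + (-1/4 + (1/12)*4)) = -3*(13 + (-1/4 + 1/3)) = -3*(13 + 1/12) = -3*157/12 = -157/4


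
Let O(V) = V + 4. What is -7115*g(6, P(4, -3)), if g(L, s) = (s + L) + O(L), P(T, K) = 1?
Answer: -120955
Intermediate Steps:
O(V) = 4 + V
g(L, s) = 4 + s + 2*L (g(L, s) = (s + L) + (4 + L) = (L + s) + (4 + L) = 4 + s + 2*L)
-7115*g(6, P(4, -3)) = -7115*(4 + 1 + 2*6) = -7115*(4 + 1 + 12) = -7115*17 = -120955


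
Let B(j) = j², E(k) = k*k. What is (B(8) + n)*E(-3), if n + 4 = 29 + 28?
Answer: 1053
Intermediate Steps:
E(k) = k²
n = 53 (n = -4 + (29 + 28) = -4 + 57 = 53)
(B(8) + n)*E(-3) = (8² + 53)*(-3)² = (64 + 53)*9 = 117*9 = 1053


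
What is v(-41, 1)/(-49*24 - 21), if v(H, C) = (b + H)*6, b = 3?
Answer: 4/21 ≈ 0.19048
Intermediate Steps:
v(H, C) = 18 + 6*H (v(H, C) = (3 + H)*6 = 18 + 6*H)
v(-41, 1)/(-49*24 - 21) = (18 + 6*(-41))/(-49*24 - 21) = (18 - 246)/(-1176 - 21) = -228/(-1197) = -228*(-1/1197) = 4/21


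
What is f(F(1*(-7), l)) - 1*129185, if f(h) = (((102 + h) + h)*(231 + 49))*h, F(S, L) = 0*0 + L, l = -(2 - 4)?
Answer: -69825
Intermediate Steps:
l = 2 (l = -1*(-2) = 2)
F(S, L) = L (F(S, L) = 0 + L = L)
f(h) = h*(28560 + 560*h) (f(h) = ((102 + 2*h)*280)*h = (28560 + 560*h)*h = h*(28560 + 560*h))
f(F(1*(-7), l)) - 1*129185 = 560*2*(51 + 2) - 1*129185 = 560*2*53 - 129185 = 59360 - 129185 = -69825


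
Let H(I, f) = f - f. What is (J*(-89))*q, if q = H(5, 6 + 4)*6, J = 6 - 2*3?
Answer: 0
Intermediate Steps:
H(I, f) = 0
J = 0 (J = 6 - 6 = 0)
q = 0 (q = 0*6 = 0)
(J*(-89))*q = (0*(-89))*0 = 0*0 = 0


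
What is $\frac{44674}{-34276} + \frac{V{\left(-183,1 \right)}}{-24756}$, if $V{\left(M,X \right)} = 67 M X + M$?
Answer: $- \frac{28309125}{35355694} \approx -0.80069$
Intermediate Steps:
$V{\left(M,X \right)} = M + 67 M X$ ($V{\left(M,X \right)} = 67 M X + M = M + 67 M X$)
$\frac{44674}{-34276} + \frac{V{\left(-183,1 \right)}}{-24756} = \frac{44674}{-34276} + \frac{\left(-183\right) \left(1 + 67 \cdot 1\right)}{-24756} = 44674 \left(- \frac{1}{34276}\right) + - 183 \left(1 + 67\right) \left(- \frac{1}{24756}\right) = - \frac{22337}{17138} + \left(-183\right) 68 \left(- \frac{1}{24756}\right) = - \frac{22337}{17138} - - \frac{1037}{2063} = - \frac{22337}{17138} + \frac{1037}{2063} = - \frac{28309125}{35355694}$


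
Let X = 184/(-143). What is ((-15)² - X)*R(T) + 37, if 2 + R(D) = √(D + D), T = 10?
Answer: -59427/143 + 64718*√5/143 ≈ 596.41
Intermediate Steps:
X = -184/143 (X = 184*(-1/143) = -184/143 ≈ -1.2867)
R(D) = -2 + √2*√D (R(D) = -2 + √(D + D) = -2 + √(2*D) = -2 + √2*√D)
((-15)² - X)*R(T) + 37 = ((-15)² - 1*(-184/143))*(-2 + √2*√10) + 37 = (225 + 184/143)*(-2 + 2*√5) + 37 = 32359*(-2 + 2*√5)/143 + 37 = (-64718/143 + 64718*√5/143) + 37 = -59427/143 + 64718*√5/143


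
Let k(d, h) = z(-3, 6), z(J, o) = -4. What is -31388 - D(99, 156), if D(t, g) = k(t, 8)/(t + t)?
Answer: -3107410/99 ≈ -31388.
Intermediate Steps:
k(d, h) = -4
D(t, g) = -2/t (D(t, g) = -4/(t + t) = -4*1/(2*t) = -2/t)
-31388 - D(99, 156) = -31388 - (-2)/99 = -31388 - 1*(-2/99) = -31388 + 2/99 = -3107410/99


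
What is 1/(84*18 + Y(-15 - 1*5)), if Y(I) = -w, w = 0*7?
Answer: 1/1512 ≈ 0.00066138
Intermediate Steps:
w = 0
Y(I) = 0 (Y(I) = -1*0 = 0)
1/(84*18 + Y(-15 - 1*5)) = 1/(84*18 + 0) = 1/(1512 + 0) = 1/1512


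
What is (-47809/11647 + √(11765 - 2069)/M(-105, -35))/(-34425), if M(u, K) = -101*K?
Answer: 47809/400947975 - 4*√606/121692375 ≈ 0.00011843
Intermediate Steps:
(-47809/11647 + √(11765 - 2069)/M(-105, -35))/(-34425) = (-47809/11647 + √(11765 - 2069)/((-101*(-35))))/(-34425) = (-47809*1/11647 + √9696/3535)*(-1/34425) = (-47809/11647 + (4*√606)*(1/3535))*(-1/34425) = (-47809/11647 + 4*√606/3535)*(-1/34425) = 47809/400947975 - 4*√606/121692375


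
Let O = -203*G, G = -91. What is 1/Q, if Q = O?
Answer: 1/18473 ≈ 5.4133e-5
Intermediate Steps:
O = 18473 (O = -203*(-91) = 18473)
Q = 18473
1/Q = 1/18473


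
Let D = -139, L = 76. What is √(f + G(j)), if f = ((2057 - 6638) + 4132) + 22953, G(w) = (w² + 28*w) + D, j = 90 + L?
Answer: √54569 ≈ 233.60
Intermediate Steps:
j = 166 (j = 90 + 76 = 166)
G(w) = -139 + w² + 28*w (G(w) = (w² + 28*w) - 139 = -139 + w² + 28*w)
f = 22504 (f = (-4581 + 4132) + 22953 = -449 + 22953 = 22504)
√(f + G(j)) = √(22504 + (-139 + 166² + 28*166)) = √(22504 + (-139 + 27556 + 4648)) = √(22504 + 32065) = √54569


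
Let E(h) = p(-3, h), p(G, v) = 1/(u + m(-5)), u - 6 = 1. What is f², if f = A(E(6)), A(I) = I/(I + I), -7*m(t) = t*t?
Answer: ¼ ≈ 0.25000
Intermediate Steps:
u = 7 (u = 6 + 1 = 7)
m(t) = -t²/7 (m(t) = -t*t/7 = -t²/7)
p(G, v) = 7/24 (p(G, v) = 1/(7 - ⅐*(-5)²) = 1/(7 - ⅐*25) = 1/(7 - 25/7) = 1/(24/7) = 7/24)
E(h) = 7/24
A(I) = ½ (A(I) = I/((2*I)) = (1/(2*I))*I = ½)
f = ½ ≈ 0.50000
f² = (½)² = ¼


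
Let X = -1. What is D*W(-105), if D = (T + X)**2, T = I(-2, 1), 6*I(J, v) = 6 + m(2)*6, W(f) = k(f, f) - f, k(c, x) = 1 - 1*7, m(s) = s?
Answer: 396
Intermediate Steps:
k(c, x) = -6 (k(c, x) = 1 - 7 = -6)
W(f) = -6 - f
I(J, v) = 3 (I(J, v) = (6 + 2*6)/6 = (6 + 12)/6 = (1/6)*18 = 3)
T = 3
D = 4 (D = (3 - 1)**2 = 2**2 = 4)
D*W(-105) = 4*(-6 - 1*(-105)) = 4*(-6 + 105) = 4*99 = 396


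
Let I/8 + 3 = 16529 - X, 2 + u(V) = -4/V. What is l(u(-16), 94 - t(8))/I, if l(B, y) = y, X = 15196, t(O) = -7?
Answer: 101/10640 ≈ 0.0094925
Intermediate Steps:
u(V) = -2 - 4/V
I = 10640 (I = -24 + 8*(16529 - 1*15196) = -24 + 8*(16529 - 15196) = -24 + 8*1333 = -24 + 10664 = 10640)
l(u(-16), 94 - t(8))/I = (94 - 1*(-7))/10640 = (94 + 7)*(1/10640) = 101*(1/10640) = 101/10640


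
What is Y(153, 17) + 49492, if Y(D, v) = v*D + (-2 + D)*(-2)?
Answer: 51791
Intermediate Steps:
Y(D, v) = 4 - 2*D + D*v (Y(D, v) = D*v + (4 - 2*D) = 4 - 2*D + D*v)
Y(153, 17) + 49492 = (4 - 2*153 + 153*17) + 49492 = (4 - 306 + 2601) + 49492 = 2299 + 49492 = 51791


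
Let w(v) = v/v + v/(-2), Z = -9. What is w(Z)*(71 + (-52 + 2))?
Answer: 231/2 ≈ 115.50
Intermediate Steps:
w(v) = 1 - v/2 (w(v) = 1 + v*(-1/2) = 1 - v/2)
w(Z)*(71 + (-52 + 2)) = (1 - 1/2*(-9))*(71 + (-52 + 2)) = (1 + 9/2)*(71 - 50) = (11/2)*21 = 231/2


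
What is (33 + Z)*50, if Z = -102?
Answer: -3450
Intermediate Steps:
(33 + Z)*50 = (33 - 102)*50 = -69*50 = -3450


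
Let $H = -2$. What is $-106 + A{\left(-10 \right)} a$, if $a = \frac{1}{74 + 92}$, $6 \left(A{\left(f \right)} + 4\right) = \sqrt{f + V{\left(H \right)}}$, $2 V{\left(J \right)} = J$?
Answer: $- \frac{8800}{83} + \frac{i \sqrt{11}}{996} \approx -106.02 + 0.0033299 i$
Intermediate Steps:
$V{\left(J \right)} = \frac{J}{2}$
$A{\left(f \right)} = -4 + \frac{\sqrt{-1 + f}}{6}$ ($A{\left(f \right)} = -4 + \frac{\sqrt{f + \frac{1}{2} \left(-2\right)}}{6} = -4 + \frac{\sqrt{f - 1}}{6} = -4 + \frac{\sqrt{-1 + f}}{6}$)
$a = \frac{1}{166} \approx 0.0060241$
$-106 + A{\left(-10 \right)} a = -106 + \left(-4 + \frac{\sqrt{-1 - 10}}{6}\right) \frac{1}{166} = -106 + \left(-4 + \frac{\sqrt{-11}}{6}\right) \frac{1}{166} = -106 + \left(-4 + \frac{i \sqrt{11}}{6}\right) \frac{1}{166} = -106 - \left(\frac{2}{83} - \frac{i \sqrt{11}}{996}\right) = - \frac{8800}{83} + \frac{i \sqrt{11}}{996}$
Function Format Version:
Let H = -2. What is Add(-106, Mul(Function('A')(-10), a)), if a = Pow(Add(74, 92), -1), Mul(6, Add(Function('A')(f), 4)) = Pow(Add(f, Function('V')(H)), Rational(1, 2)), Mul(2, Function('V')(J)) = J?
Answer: Add(Rational(-8800, 83), Mul(Rational(1, 996), I, Pow(11, Rational(1, 2)))) ≈ Add(-106.02, Mul(0.0033299, I))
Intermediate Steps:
Function('V')(J) = Mul(Rational(1, 2), J)
Function('A')(f) = Add(-4, Mul(Rational(1, 6), Pow(Add(-1, f), Rational(1, 2)))) (Function('A')(f) = Add(-4, Mul(Rational(1, 6), Pow(Add(f, Mul(Rational(1, 2), -2)), Rational(1, 2)))) = Add(-4, Mul(Rational(1, 6), Pow(Add(f, -1), Rational(1, 2)))) = Add(-4, Mul(Rational(1, 6), Pow(Add(-1, f), Rational(1, 2)))))
a = Rational(1, 166) (a = Pow(166, -1) = Rational(1, 166) ≈ 0.0060241)
Add(-106, Mul(Function('A')(-10), a)) = Add(-106, Mul(Add(-4, Mul(Rational(1, 6), Pow(Add(-1, -10), Rational(1, 2)))), Rational(1, 166))) = Add(-106, Mul(Add(-4, Mul(Rational(1, 6), Pow(-11, Rational(1, 2)))), Rational(1, 166))) = Add(-106, Mul(Add(-4, Mul(Rational(1, 6), Mul(I, Pow(11, Rational(1, 2))))), Rational(1, 166))) = Add(-106, Mul(Add(-4, Mul(Rational(1, 6), I, Pow(11, Rational(1, 2)))), Rational(1, 166))) = Add(-106, Add(Rational(-2, 83), Mul(Rational(1, 996), I, Pow(11, Rational(1, 2))))) = Add(Rational(-8800, 83), Mul(Rational(1, 996), I, Pow(11, Rational(1, 2))))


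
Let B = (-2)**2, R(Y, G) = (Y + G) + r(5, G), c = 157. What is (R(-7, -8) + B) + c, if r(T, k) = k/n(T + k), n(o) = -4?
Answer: 148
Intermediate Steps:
r(T, k) = -k/4 (r(T, k) = k/(-4) = k*(-1/4) = -k/4)
R(Y, G) = Y + 3*G/4 (R(Y, G) = (Y + G) - G/4 = (G + Y) - G/4 = Y + 3*G/4)
B = 4
(R(-7, -8) + B) + c = ((-7 + (3/4)*(-8)) + 4) + 157 = ((-7 - 6) + 4) + 157 = (-13 + 4) + 157 = -9 + 157 = 148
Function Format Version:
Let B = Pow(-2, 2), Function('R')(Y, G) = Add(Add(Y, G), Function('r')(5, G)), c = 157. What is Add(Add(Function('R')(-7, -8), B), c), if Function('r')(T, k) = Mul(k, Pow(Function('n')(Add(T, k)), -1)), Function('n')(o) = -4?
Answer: 148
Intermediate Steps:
Function('r')(T, k) = Mul(Rational(-1, 4), k) (Function('r')(T, k) = Mul(k, Pow(-4, -1)) = Mul(k, Rational(-1, 4)) = Mul(Rational(-1, 4), k))
Function('R')(Y, G) = Add(Y, Mul(Rational(3, 4), G)) (Function('R')(Y, G) = Add(Add(Y, G), Mul(Rational(-1, 4), G)) = Add(Add(G, Y), Mul(Rational(-1, 4), G)) = Add(Y, Mul(Rational(3, 4), G)))
B = 4
Add(Add(Function('R')(-7, -8), B), c) = Add(Add(Add(-7, Mul(Rational(3, 4), -8)), 4), 157) = Add(Add(Add(-7, -6), 4), 157) = Add(Add(-13, 4), 157) = Add(-9, 157) = 148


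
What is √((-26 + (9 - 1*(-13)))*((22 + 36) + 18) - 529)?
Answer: 7*I*√17 ≈ 28.862*I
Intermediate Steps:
√((-26 + (9 - 1*(-13)))*((22 + 36) + 18) - 529) = √((-26 + (9 + 13))*(58 + 18) - 529) = √((-26 + 22)*76 - 529) = √(-4*76 - 529) = √(-304 - 529) = √(-833) = 7*I*√17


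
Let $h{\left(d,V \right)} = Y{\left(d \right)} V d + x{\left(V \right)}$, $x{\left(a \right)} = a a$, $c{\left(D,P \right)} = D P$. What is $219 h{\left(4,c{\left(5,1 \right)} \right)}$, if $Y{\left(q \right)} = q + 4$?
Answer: $40515$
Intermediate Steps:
$Y{\left(q \right)} = 4 + q$
$x{\left(a \right)} = a^{2}$
$h{\left(d,V \right)} = V^{2} + V d \left(4 + d\right)$ ($h{\left(d,V \right)} = \left(4 + d\right) V d + V^{2} = V \left(4 + d\right) d + V^{2} = V d \left(4 + d\right) + V^{2} = V^{2} + V d \left(4 + d\right)$)
$219 h{\left(4,c{\left(5,1 \right)} \right)} = 219 \cdot 5 \cdot 1 \left(5 \cdot 1 + 4 \left(4 + 4\right)\right) = 219 \cdot 5 \left(5 + 4 \cdot 8\right) = 219 \cdot 5 \left(5 + 32\right) = 219 \cdot 5 \cdot 37 = 219 \cdot 185 = 40515$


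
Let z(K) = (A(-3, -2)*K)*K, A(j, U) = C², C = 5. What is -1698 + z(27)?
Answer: 16527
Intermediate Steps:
A(j, U) = 25 (A(j, U) = 5² = 25)
z(K) = 25*K² (z(K) = (25*K)*K = 25*K²)
-1698 + z(27) = -1698 + 25*27² = -1698 + 25*729 = -1698 + 18225 = 16527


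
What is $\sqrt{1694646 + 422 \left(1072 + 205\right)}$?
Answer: $2 \sqrt{558385} \approx 1494.5$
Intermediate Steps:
$\sqrt{1694646 + 422 \left(1072 + 205\right)} = \sqrt{1694646 + 422 \cdot 1277} = \sqrt{1694646 + 538894} = \sqrt{2233540} = 2 \sqrt{558385}$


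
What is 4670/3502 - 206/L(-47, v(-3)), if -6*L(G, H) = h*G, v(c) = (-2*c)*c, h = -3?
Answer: 831157/82297 ≈ 10.099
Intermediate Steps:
v(c) = -2*c²
L(G, H) = G/2 (L(G, H) = -(-1)*G/2 = G/2)
4670/3502 - 206/L(-47, v(-3)) = 4670/3502 - 206/((½)*(-47)) = 4670*(1/3502) - 206/(-47/2) = 2335/1751 - 206*(-2/47) = 2335/1751 + 412/47 = 831157/82297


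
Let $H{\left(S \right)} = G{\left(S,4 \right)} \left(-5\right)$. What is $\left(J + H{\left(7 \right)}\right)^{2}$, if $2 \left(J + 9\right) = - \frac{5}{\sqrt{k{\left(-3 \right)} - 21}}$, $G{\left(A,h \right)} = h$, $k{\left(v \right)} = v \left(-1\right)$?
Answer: $\frac{60527}{72} - \frac{145 i \sqrt{2}}{6} \approx 840.65 - 34.177 i$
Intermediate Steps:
$k{\left(v \right)} = - v$
$H{\left(S \right)} = -20$ ($H{\left(S \right)} = 4 \left(-5\right) = -20$)
$J = -9 + \frac{5 i \sqrt{2}}{12}$ ($J = -9 + \frac{\left(-5\right) \frac{1}{\sqrt{\left(-1\right) \left(-3\right) - 21}}}{2} = -9 + \frac{\left(-5\right) \frac{1}{\sqrt{3 - 21}}}{2} = -9 + \frac{\left(-5\right) \frac{1}{\sqrt{-18}}}{2} = -9 + \frac{\left(-5\right) \frac{1}{3 i \sqrt{2}}}{2} = -9 + \frac{\left(-5\right) \left(- \frac{i \sqrt{2}}{6}\right)}{2} = -9 + \frac{\frac{5}{6} i \sqrt{2}}{2} = -9 + \frac{5 i \sqrt{2}}{12} \approx -9.0 + 0.58926 i$)
$\left(J + H{\left(7 \right)}\right)^{2} = \left(\left(-9 + \frac{5 i \sqrt{2}}{12}\right) - 20\right)^{2} = \left(-29 + \frac{5 i \sqrt{2}}{12}\right)^{2}$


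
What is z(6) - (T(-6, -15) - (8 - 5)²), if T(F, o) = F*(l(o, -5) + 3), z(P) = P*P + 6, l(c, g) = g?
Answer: 39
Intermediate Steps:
z(P) = 6 + P² (z(P) = P² + 6 = 6 + P²)
T(F, o) = -2*F (T(F, o) = F*(-5 + 3) = F*(-2) = -2*F)
z(6) - (T(-6, -15) - (8 - 5)²) = (6 + 6²) - (-2*(-6) - (8 - 5)²) = (6 + 36) - (12 - 1*3²) = 42 - (12 - 1*9) = 42 - (12 - 9) = 42 - 1*3 = 42 - 3 = 39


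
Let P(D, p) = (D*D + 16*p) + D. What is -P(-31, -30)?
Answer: -450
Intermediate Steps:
P(D, p) = D + D² + 16*p (P(D, p) = (D² + 16*p) + D = D + D² + 16*p)
-P(-31, -30) = -(-31 + (-31)² + 16*(-30)) = -(-31 + 961 - 480) = -1*450 = -450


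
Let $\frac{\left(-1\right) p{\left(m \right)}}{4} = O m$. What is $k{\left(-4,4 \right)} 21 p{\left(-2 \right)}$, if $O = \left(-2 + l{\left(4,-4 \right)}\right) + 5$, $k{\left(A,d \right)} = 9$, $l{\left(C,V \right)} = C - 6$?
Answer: $1512$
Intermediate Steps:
$l{\left(C,V \right)} = -6 + C$ ($l{\left(C,V \right)} = C - 6 = -6 + C$)
$O = 1$ ($O = \left(-2 + \left(-6 + 4\right)\right) + 5 = \left(-2 - 2\right) + 5 = -4 + 5 = 1$)
$p{\left(m \right)} = - 4 m$ ($p{\left(m \right)} = - 4 \cdot 1 m = - 4 m$)
$k{\left(-4,4 \right)} 21 p{\left(-2 \right)} = 9 \cdot 21 \left(\left(-4\right) \left(-2\right)\right) = 189 \cdot 8 = 1512$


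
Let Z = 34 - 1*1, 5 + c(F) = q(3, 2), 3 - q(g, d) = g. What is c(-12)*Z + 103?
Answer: -62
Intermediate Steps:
q(g, d) = 3 - g
c(F) = -5 (c(F) = -5 + (3 - 1*3) = -5 + (3 - 3) = -5 + 0 = -5)
Z = 33 (Z = 34 - 1 = 33)
c(-12)*Z + 103 = -5*33 + 103 = -165 + 103 = -62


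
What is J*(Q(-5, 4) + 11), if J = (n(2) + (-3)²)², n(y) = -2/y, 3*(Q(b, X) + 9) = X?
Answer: 640/3 ≈ 213.33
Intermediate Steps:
Q(b, X) = -9 + X/3
J = 64 (J = (-2/2 + (-3)²)² = (-2*½ + 9)² = (-1 + 9)² = 8² = 64)
J*(Q(-5, 4) + 11) = 64*((-9 + (⅓)*4) + 11) = 64*((-9 + 4/3) + 11) = 64*(-23/3 + 11) = 64*(10/3) = 640/3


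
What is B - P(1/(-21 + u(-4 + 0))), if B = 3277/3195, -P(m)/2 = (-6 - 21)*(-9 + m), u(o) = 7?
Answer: 10978594/22365 ≈ 490.88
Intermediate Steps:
P(m) = -486 + 54*m (P(m) = -2*(-6 - 21)*(-9 + m) = -(-54)*(-9 + m) = -2*(243 - 27*m) = -486 + 54*m)
B = 3277/3195 (B = 3277*(1/3195) = 3277/3195 ≈ 1.0257)
B - P(1/(-21 + u(-4 + 0))) = 3277/3195 - (-486 + 54/(-21 + 7)) = 3277/3195 - (-486 + 54/(-14)) = 3277/3195 - (-486 + 54*(-1/14)) = 3277/3195 - (-486 - 27/7) = 3277/3195 - 1*(-3429/7) = 3277/3195 + 3429/7 = 10978594/22365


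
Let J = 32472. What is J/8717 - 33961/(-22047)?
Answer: 1011948221/192183699 ≈ 5.2655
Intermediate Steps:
J/8717 - 33961/(-22047) = 32472/8717 - 33961/(-22047) = 32472*(1/8717) - 33961*(-1/22047) = 32472/8717 + 33961/22047 = 1011948221/192183699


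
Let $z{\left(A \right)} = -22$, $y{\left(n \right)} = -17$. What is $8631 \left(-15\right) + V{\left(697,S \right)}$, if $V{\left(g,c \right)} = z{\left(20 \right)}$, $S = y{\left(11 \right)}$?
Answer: $-129487$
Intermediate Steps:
$S = -17$
$V{\left(g,c \right)} = -22$
$8631 \left(-15\right) + V{\left(697,S \right)} = 8631 \left(-15\right) - 22 = -129465 - 22 = -129487$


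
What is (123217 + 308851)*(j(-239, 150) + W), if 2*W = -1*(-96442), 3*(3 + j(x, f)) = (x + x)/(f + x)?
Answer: 5562738966512/267 ≈ 2.0834e+10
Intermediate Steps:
j(x, f) = -3 + 2*x/(3*(f + x)) (j(x, f) = -3 + ((x + x)/(f + x))/3 = -3 + ((2*x)/(f + x))/3 = -3 + (2*x/(f + x))/3 = -3 + 2*x/(3*(f + x)))
W = 48221 (W = (-1*(-96442))/2 = (½)*96442 = 48221)
(123217 + 308851)*(j(-239, 150) + W) = (123217 + 308851)*((-3*150 - 7/3*(-239))/(150 - 239) + 48221) = 432068*((-450 + 1673/3)/(-89) + 48221) = 432068*(-1/89*323/3 + 48221) = 432068*(-323/267 + 48221) = 432068*(12874684/267) = 5562738966512/267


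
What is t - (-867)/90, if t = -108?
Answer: -2951/30 ≈ -98.367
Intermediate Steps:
t - (-867)/90 = -108 - (-867)/90 = -108 - 51*(-17/90) = -108 + 289/30 = -2951/30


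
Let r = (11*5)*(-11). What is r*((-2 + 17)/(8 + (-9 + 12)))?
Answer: -825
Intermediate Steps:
r = -605 (r = 55*(-11) = -605)
r*((-2 + 17)/(8 + (-9 + 12))) = -605*(-2 + 17)/(8 + (-9 + 12)) = -9075/(8 + 3) = -9075/11 = -605*15/11 = -825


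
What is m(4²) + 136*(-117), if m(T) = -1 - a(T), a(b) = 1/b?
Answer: -254609/16 ≈ -15913.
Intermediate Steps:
m(T) = -1 - 1/T
m(4²) + 136*(-117) = (-1 - 1*4²)/(4²) + 136*(-117) = (-1 - 1*16)/16 - 15912 = (-1 - 16)/16 - 15912 = (1/16)*(-17) - 15912 = -17/16 - 15912 = -254609/16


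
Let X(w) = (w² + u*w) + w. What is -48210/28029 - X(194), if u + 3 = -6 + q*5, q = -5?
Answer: -291835332/9343 ≈ -31236.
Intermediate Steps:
u = -34 (u = -3 + (-6 - 5*5) = -3 + (-6 - 25) = -3 - 31 = -34)
X(w) = w² - 33*w (X(w) = (w² - 34*w) + w = w² - 33*w)
-48210/28029 - X(194) = -48210/28029 - 194*(-33 + 194) = -48210*1/28029 - 194*161 = -16070/9343 - 1*31234 = -16070/9343 - 31234 = -291835332/9343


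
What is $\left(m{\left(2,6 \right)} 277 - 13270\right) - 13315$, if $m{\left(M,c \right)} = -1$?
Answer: $-26862$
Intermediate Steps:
$\left(m{\left(2,6 \right)} 277 - 13270\right) - 13315 = \left(\left(-1\right) 277 - 13270\right) - 13315 = \left(-277 - 13270\right) + \left(-13739 + 424\right) = -13547 - 13315 = -26862$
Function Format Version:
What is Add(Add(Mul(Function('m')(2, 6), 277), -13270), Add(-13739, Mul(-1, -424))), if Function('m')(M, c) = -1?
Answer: -26862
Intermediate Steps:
Add(Add(Mul(Function('m')(2, 6), 277), -13270), Add(-13739, Mul(-1, -424))) = Add(Add(Mul(-1, 277), -13270), Add(-13739, Mul(-1, -424))) = Add(Add(-277, -13270), Add(-13739, 424)) = Add(-13547, -13315) = -26862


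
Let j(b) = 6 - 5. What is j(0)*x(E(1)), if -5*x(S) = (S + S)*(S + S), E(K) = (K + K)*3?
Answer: -144/5 ≈ -28.800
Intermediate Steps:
E(K) = 6*K (E(K) = (2*K)*3 = 6*K)
j(b) = 1
x(S) = -4*S²/5 (x(S) = -(S + S)*(S + S)/5 = -2*S*2*S/5 = -4*S²/5)
j(0)*x(E(1)) = 1*(-4*(6*1)²/5) = 1*(-⅘*6²) = 1*(-⅘*36) = 1*(-144/5) = -144/5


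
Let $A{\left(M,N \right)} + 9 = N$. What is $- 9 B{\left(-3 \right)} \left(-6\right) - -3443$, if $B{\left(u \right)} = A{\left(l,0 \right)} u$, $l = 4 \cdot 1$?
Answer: $4901$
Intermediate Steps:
$l = 4$
$A{\left(M,N \right)} = -9 + N$
$B{\left(u \right)} = - 9 u$ ($B{\left(u \right)} = \left(-9 + 0\right) u = - 9 u$)
$- 9 B{\left(-3 \right)} \left(-6\right) - -3443 = - 9 \left(\left(-9\right) \left(-3\right)\right) \left(-6\right) - -3443 = \left(-9\right) 27 \left(-6\right) + 3443 = \left(-243\right) \left(-6\right) + 3443 = 1458 + 3443 = 4901$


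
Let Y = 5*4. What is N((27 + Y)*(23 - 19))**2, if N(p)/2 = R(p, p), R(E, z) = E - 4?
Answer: 135424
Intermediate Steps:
Y = 20
R(E, z) = -4 + E
N(p) = -8 + 2*p (N(p) = 2*(-4 + p) = -8 + 2*p)
N((27 + Y)*(23 - 19))**2 = (-8 + 2*((27 + 20)*(23 - 19)))**2 = (-8 + 2*(47*4))**2 = (-8 + 2*188)**2 = (-8 + 376)**2 = 368**2 = 135424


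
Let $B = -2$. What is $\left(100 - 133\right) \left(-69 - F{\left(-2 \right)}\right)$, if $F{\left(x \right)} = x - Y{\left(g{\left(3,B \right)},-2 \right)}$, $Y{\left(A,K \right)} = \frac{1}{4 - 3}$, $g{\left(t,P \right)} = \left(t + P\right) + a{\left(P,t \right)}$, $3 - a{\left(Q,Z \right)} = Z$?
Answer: $2178$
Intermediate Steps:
$a{\left(Q,Z \right)} = 3 - Z$
$g{\left(t,P \right)} = 3 + P$ ($g{\left(t,P \right)} = \left(t + P\right) - \left(-3 + t\right) = \left(P + t\right) - \left(-3 + t\right) = 3 + P$)
$Y{\left(A,K \right)} = 1$ ($Y{\left(A,K \right)} = 1^{-1} = 1$)
$F{\left(x \right)} = -1 + x$ ($F{\left(x \right)} = x - 1 = -1 + x$)
$\left(100 - 133\right) \left(-69 - F{\left(-2 \right)}\right) = \left(100 - 133\right) \left(-69 - \left(-1 - 2\right)\right) = - 33 \left(-69 - -3\right) = - 33 \left(-69 + 3\right) = \left(-33\right) \left(-66\right) = 2178$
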